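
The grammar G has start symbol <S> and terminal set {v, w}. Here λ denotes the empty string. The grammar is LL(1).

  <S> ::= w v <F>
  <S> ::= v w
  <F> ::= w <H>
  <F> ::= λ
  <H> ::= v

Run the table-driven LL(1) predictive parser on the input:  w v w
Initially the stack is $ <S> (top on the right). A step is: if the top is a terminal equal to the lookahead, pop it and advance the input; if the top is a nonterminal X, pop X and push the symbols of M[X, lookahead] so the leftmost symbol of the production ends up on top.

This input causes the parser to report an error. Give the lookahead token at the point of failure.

step 1: stack=$ <S>  input=w v w $  — expand <S> ::= w v <F>
step 2: stack=$ <F> v w  input=w v w $  — match w
step 3: stack=$ <F> v  input=v w $  — match v
step 4: stack=$ <F>  input=w $  — expand <F> ::= w <H>
step 5: stack=$ <H> w  input=w $  — match w
step 6: stack=$ <H>  input=$  — error: M[<H>, $] is empty

$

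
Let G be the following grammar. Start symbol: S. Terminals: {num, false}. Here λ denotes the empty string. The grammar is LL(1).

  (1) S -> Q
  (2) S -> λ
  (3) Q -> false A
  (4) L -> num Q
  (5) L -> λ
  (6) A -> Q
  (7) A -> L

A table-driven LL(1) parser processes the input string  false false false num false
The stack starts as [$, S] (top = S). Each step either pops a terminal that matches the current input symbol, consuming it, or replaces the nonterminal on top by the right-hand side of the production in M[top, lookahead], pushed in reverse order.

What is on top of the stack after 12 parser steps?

Q

step 1: stack=$ S  input=false false false num false $  — expand S -> Q
step 2: stack=$ Q  input=false false false num false $  — expand Q -> false A
step 3: stack=$ A false  input=false false false num false $  — match false
step 4: stack=$ A  input=false false num false $  — expand A -> Q
step 5: stack=$ Q  input=false false num false $  — expand Q -> false A
step 6: stack=$ A false  input=false false num false $  — match false
step 7: stack=$ A  input=false num false $  — expand A -> Q
step 8: stack=$ Q  input=false num false $  — expand Q -> false A
step 9: stack=$ A false  input=false num false $  — match false
step 10: stack=$ A  input=num false $  — expand A -> L
step 11: stack=$ L  input=num false $  — expand L -> num Q
step 12: stack=$ Q num  input=num false $  — match num
Stack after step 12: $ Q (top = Q).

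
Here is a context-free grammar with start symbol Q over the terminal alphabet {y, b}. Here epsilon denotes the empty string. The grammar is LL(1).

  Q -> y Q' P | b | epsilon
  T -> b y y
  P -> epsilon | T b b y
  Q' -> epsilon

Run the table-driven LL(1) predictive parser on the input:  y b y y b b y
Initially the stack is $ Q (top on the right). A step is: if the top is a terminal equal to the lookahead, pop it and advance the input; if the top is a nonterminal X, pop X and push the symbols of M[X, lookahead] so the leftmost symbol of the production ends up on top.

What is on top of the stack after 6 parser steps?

     Stack          Input            Action
  1  $ Q            y b y y b b y $  expand Q -> y Q' P
  2  $ P Q' y       y b y y b b y $  match y
  3  $ P Q'         b y y b b y $    expand Q' -> epsilon
  4  $ P            b y y b b y $    expand P -> T b b y
  5  $ y b b T      b y y b b y $    expand T -> b y y
  6  $ y b b y y b  b y y b b y $    match b
Stack after step 6: $ y b b y y (top = y).

y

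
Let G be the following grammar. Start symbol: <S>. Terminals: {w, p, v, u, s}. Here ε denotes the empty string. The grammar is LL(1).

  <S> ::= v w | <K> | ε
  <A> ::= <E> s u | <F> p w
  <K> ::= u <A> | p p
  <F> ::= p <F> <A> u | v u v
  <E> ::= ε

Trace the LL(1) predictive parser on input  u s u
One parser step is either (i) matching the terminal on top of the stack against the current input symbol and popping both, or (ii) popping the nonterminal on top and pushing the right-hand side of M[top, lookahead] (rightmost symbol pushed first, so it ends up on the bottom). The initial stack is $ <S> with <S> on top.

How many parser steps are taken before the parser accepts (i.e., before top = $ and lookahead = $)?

7

step 1: stack=$ <S>  input=u s u $  — expand <S> ::= <K>
step 2: stack=$ <K>  input=u s u $  — expand <K> ::= u <A>
step 3: stack=$ <A> u  input=u s u $  — match u
step 4: stack=$ <A>  input=s u $  — expand <A> ::= <E> s u
step 5: stack=$ u s <E>  input=s u $  — expand <E> ::= ε
step 6: stack=$ u s  input=s u $  — match s
step 7: stack=$ u  input=u $  — match u
Accept reached after 7 steps.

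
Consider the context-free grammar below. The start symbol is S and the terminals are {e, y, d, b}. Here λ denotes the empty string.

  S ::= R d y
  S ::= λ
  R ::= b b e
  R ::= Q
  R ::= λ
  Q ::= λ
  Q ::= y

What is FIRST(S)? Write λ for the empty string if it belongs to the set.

{λ, b, d, y}

FIRST(Q) = {λ, y}
FIRST(R) = {λ, b, y}  (via Q)
FIRST(S) = {λ, b, d, y}  (via R d y)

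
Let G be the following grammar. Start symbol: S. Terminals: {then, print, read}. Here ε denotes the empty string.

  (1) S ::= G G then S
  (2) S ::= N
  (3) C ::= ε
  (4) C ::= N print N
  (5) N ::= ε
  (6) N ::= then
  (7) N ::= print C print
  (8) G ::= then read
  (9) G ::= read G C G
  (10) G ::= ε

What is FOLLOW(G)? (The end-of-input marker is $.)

{print, read, then}

FIRST(N): from N::=ε we get {ε}; from N::=then we get {then}; from N::=print C print we get {print}. So FIRST(N) = {ε, print, then}.
FIRST(G): from G::=then read we get {then}; from G::=read G C G we get {read}; from G::=ε we get {ε}. So FIRST(G) = {ε, read, then}.
FIRST(S): from S::=G G then S we get {read, then}; from S::=N we get {ε, print, then}. So FIRST(S) = {ε, print, read, then}.
FIRST(C): from C::=ε we get {ε}; from C::=N print N we get {print, then}. So FIRST(C) = {ε, print, then}.
FOLLOW(S) includes $ since S is the start symbol.
FOLLOW(S): in S::=G G then S, the suffix after S is empty (adds nothing new). Thus FOLLOW(S) = {$}.
FOLLOW(G): in S::=G G then S (occurrence 1), G is followed by G then S with FIRST {read, then}; in S::=G G then S (occurrence 2), G is followed by then S with FIRST {then}; in G::=read G C G (occurrence 1), G is followed by C G with FIRST {ε, print, read, then}; in G::=read G C G (occurrence 1), the suffix after G is nullable (adds nothing new); in G::=read G C G (occurrence 2), the suffix after G is empty (adds nothing new). Thus FOLLOW(G) = {print, read, then}.
FOLLOW(C): in N::=print C print, C is followed by print with FIRST {print}; in G::=read G C G, C is followed by G with FIRST {ε, read, then}; in G::=read G C G, the suffix after C is nullable, so FOLLOW(C) ⊇ FOLLOW(G) = {print, read, then}. Thus FOLLOW(C) = {print, read, then}.
FOLLOW(N): in S::=N, the suffix after N is empty, so FOLLOW(N) ⊇ FOLLOW(S) = {$}; in C::=N print N (occurrence 1), N is followed by print N with FIRST {print}; in C::=N print N (occurrence 2), the suffix after N is empty, so FOLLOW(N) ⊇ FOLLOW(C) = {print, read, then}. Thus FOLLOW(N) = {$, print, read, then}.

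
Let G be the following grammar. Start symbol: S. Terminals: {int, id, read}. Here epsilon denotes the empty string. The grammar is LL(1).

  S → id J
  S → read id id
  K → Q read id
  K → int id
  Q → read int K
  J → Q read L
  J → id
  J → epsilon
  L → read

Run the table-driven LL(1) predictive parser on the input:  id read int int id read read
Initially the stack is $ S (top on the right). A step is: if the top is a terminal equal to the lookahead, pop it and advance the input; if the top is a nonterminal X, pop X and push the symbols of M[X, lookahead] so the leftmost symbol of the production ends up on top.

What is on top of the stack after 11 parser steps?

read

      Stack                Input                           Action
   1  $ S                  id read int int id read read $  expand S → id J
   2  $ J id               id read int int id read read $  match id
   3  $ J                  read int int id read read $     expand J → Q read L
   4  $ L read Q           read int int id read read $     expand Q → read int K
   5  $ L read K int read  read int int id read read $     match read
   6  $ L read K int       int int id read read $          match int
   7  $ L read K           int id read read $              expand K → int id
   8  $ L read id int      int id read read $              match int
   9  $ L read id          id read read $                  match id
  10  $ L read             read read $                     match read
  11  $ L                  read $                          expand L → read
Stack after step 11: $ read (top = read).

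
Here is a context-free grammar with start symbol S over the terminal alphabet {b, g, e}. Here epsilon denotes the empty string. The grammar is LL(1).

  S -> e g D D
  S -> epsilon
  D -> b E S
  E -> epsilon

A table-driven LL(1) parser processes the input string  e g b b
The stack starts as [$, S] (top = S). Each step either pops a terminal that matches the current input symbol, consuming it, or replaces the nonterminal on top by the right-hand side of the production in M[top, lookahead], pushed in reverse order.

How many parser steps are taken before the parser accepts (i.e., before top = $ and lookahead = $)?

11

step 1: stack=$ S  input=e g b b $  — expand S -> e g D D
step 2: stack=$ D D g e  input=e g b b $  — match e
step 3: stack=$ D D g  input=g b b $  — match g
step 4: stack=$ D D  input=b b $  — expand D -> b E S
step 5: stack=$ D S E b  input=b b $  — match b
step 6: stack=$ D S E  input=b $  — expand E -> epsilon
step 7: stack=$ D S  input=b $  — expand S -> epsilon
step 8: stack=$ D  input=b $  — expand D -> b E S
step 9: stack=$ S E b  input=b $  — match b
step 10: stack=$ S E  input=$  — expand E -> epsilon
step 11: stack=$ S  input=$  — expand S -> epsilon
Accept reached after 11 steps.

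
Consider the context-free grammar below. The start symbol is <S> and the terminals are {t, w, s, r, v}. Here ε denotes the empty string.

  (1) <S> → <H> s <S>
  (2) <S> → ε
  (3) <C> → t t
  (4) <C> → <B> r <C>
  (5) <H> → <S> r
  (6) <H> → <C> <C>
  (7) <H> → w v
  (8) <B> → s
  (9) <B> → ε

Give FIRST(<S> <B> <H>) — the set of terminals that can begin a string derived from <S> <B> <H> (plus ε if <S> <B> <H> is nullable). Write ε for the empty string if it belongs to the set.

{r, s, t, w}

FIRST(<B>) = {ε, s}
FIRST(<C>) = {r, s, t}  (via <B> r <C>)
FIRST(<S>) = {ε, r, s, t, w}  (via <H> s <S>)
FIRST(<H>) = {r, s, t, w}  (via <S> r, <C> <C>)
FIRST(<S> <B> <H>): take FIRST of each symbol in turn, carrying on past any symbol whose FIRST contains ε; result {r, s, t, w}.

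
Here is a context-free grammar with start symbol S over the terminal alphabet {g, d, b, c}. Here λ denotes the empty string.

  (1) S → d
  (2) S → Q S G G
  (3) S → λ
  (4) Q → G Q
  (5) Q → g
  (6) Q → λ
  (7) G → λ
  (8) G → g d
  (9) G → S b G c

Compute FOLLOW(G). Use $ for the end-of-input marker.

{$, b, c, d, g}

FIRST(S): from S→d we get {d}; from S→Q S G G we get {λ, b, d, g}; from S→λ we get {λ}. So FIRST(S) = {λ, b, d, g}.
FIRST(G): from G→λ we get {λ}; from G→g d we get {g}; from G→S b G c we get {b, d, g}. So FIRST(G) = {λ, b, d, g}.
FIRST(Q): from Q→G Q we get {λ, b, d, g}; from Q→g we get {g}; from Q→λ we get {λ}. So FIRST(Q) = {λ, b, d, g}.
FOLLOW(S) includes $ since S is the start symbol.
FOLLOW(S): in S→Q S G G, S is followed by G G with FIRST {λ, b, d, g}; in S→Q S G G, the suffix after S is nullable (adds nothing new); in G→S b G c, S is followed by b G c with FIRST {b}. Thus FOLLOW(S) = {$, b, d, g}.
FOLLOW(Q): in S→Q S G G, Q is followed by S G G with FIRST {λ, b, d, g}; in S→Q S G G, the suffix after Q is nullable, so FOLLOW(Q) ⊇ FOLLOW(S) = {$, b, d, g}; in Q→G Q, the suffix after Q is empty (adds nothing new). Thus FOLLOW(Q) = {$, b, d, g}.
FOLLOW(G): in S→Q S G G (occurrence 1), G is followed by G with FIRST {λ, b, d, g}; in S→Q S G G (occurrence 1), the suffix after G is nullable, so FOLLOW(G) ⊇ FOLLOW(S) = {$, b, d, g}; in S→Q S G G (occurrence 2), the suffix after G is empty, so FOLLOW(G) ⊇ FOLLOW(S) = {$, b, d, g}; in Q→G Q, G is followed by Q with FIRST {λ, b, d, g}; in Q→G Q, the suffix after G is nullable, so FOLLOW(G) ⊇ FOLLOW(Q) = {$, b, d, g}; in G→S b G c, G is followed by c with FIRST {c}. Thus FOLLOW(G) = {$, b, c, d, g}.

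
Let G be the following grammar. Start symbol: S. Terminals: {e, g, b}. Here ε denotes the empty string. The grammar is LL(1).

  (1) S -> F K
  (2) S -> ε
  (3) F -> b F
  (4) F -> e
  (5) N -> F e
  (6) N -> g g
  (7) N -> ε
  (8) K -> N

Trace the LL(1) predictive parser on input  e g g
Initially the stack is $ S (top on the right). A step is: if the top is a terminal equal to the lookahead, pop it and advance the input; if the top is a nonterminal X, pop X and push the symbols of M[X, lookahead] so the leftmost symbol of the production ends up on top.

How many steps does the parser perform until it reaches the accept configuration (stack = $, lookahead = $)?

7

     Stack  Input    Action
  1  $ S    e g g $  expand S -> F K
  2  $ K F  e g g $  expand F -> e
  3  $ K e  e g g $  match e
  4  $ K    g g $    expand K -> N
  5  $ N    g g $    expand N -> g g
  6  $ g g  g g $    match g
  7  $ g    g $      match g
Accept reached after 7 steps.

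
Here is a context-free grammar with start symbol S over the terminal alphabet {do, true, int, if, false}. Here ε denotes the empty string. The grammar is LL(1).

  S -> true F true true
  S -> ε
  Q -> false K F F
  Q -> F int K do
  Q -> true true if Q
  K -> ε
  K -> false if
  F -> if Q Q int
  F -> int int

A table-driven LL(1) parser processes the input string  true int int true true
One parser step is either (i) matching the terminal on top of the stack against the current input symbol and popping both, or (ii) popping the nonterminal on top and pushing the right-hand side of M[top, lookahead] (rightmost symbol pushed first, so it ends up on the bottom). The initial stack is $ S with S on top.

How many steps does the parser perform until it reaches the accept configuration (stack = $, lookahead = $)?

step 1: stack=$ S  input=true int int true true $  — expand S -> true F true true
step 2: stack=$ true true F true  input=true int int true true $  — match true
step 3: stack=$ true true F  input=int int true true $  — expand F -> int int
step 4: stack=$ true true int int  input=int int true true $  — match int
step 5: stack=$ true true int  input=int true true $  — match int
step 6: stack=$ true true  input=true true $  — match true
step 7: stack=$ true  input=true $  — match true
Accept reached after 7 steps.

7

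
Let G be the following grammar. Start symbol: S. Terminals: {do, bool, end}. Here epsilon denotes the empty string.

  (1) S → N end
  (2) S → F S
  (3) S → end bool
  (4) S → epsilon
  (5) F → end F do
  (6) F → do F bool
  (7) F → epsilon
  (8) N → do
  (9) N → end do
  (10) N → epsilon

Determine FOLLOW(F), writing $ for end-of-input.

FIRST(F): from F→end F do we get {end}; from F→do F bool we get {do}; from F→epsilon we get {epsilon}. So FIRST(F) = {epsilon, do, end}.
FIRST(N): from N→do we get {do}; from N→end do we get {end}; from N→epsilon we get {epsilon}. So FIRST(N) = {epsilon, do, end}.
FIRST(S): from S→N end we get {do, end}; from S→F S we get {epsilon, do, end}; from S→end bool we get {end}; from S→epsilon we get {epsilon}. So FIRST(S) = {epsilon, do, end}.
FOLLOW(S) includes $ since S is the start symbol.
FOLLOW(S): in S→F S, the suffix after S is empty (adds nothing new). Thus FOLLOW(S) = {$}.
FOLLOW(F): in S→F S, F is followed by S with FIRST {epsilon, do, end}; in S→F S, the suffix after F is nullable, so FOLLOW(F) ⊇ FOLLOW(S) = {$}; in F→end F do, F is followed by do with FIRST {do}; in F→do F bool, F is followed by bool with FIRST {bool}. Thus FOLLOW(F) = {$, bool, do, end}.
FOLLOW(N): in S→N end, N is followed by end with FIRST {end}. Thus FOLLOW(N) = {end}.

{$, bool, do, end}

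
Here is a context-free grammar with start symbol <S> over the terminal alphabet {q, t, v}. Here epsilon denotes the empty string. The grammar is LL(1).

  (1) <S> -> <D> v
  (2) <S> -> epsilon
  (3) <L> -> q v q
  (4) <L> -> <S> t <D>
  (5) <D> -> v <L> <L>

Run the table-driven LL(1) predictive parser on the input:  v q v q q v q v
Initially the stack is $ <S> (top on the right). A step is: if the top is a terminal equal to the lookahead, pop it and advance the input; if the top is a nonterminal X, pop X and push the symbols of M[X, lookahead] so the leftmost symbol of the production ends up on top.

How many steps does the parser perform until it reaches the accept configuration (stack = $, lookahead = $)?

12

      Stack          Input              Action
   1  $ <S>          v q v q q v q v $  expand <S> -> <D> v
   2  $ v <D>        v q v q q v q v $  expand <D> -> v <L> <L>
   3  $ v <L> <L> v  v q v q q v q v $  match v
   4  $ v <L> <L>    q v q q v q v $    expand <L> -> q v q
   5  $ v <L> q v q  q v q q v q v $    match q
   6  $ v <L> q v    v q q v q v $      match v
   7  $ v <L> q      q q v q v $        match q
   8  $ v <L>        q v q v $          expand <L> -> q v q
   9  $ v q v q      q v q v $          match q
  10  $ v q v        v q v $            match v
  11  $ v q          q v $              match q
  12  $ v            v $                match v
Accept reached after 12 steps.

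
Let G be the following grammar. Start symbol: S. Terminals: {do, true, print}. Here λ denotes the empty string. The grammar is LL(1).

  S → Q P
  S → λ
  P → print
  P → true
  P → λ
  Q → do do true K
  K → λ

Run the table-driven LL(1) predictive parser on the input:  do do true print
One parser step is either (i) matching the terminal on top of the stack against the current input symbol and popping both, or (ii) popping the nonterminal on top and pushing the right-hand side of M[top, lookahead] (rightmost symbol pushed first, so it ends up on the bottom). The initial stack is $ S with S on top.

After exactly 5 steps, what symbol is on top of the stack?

K

     Stack             Input               Action
  1  $ S               do do true print $  expand S → Q P
  2  $ P Q             do do true print $  expand Q → do do true K
  3  $ P K true do do  do do true print $  match do
  4  $ P K true do     do true print $     match do
  5  $ P K true        true print $        match true
Stack after step 5: $ P K (top = K).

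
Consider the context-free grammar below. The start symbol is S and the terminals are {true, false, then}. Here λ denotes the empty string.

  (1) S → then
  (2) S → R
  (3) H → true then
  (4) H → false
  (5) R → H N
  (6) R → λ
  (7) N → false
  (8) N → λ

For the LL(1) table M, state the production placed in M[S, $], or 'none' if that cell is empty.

FIRST(H) = {false, true}
FIRST(N) = {λ, false}
FIRST(R) = {λ, false, true}  (via H N)
FIRST(S) = {λ, false, then, true}  (via R)
FOLLOW(S) includes $ since S is the start symbol.
FOLLOW(S): S appears on no right-hand side. Thus FOLLOW(S) = {$}.
For S → then: FIRST(then) = {then}, so it goes in M[S, t] for t ∈ {then}.
For S → R: FIRST(R) = {λ, false, true}, so it goes in M[S, t] for t ∈ {false, true}; since λ ∈ FIRST, also for every t ∈ FOLLOW(S) = {$}.

S → R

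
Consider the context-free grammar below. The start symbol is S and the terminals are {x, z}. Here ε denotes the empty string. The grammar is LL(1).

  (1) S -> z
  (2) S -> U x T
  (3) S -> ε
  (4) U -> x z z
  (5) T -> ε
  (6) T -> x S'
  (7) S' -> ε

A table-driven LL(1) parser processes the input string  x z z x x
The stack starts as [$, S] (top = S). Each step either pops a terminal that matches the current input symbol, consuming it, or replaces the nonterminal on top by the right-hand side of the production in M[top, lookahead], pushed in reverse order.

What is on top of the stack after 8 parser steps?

S'

step 1: stack=$ S  input=x z z x x $  — expand S -> U x T
step 2: stack=$ T x U  input=x z z x x $  — expand U -> x z z
step 3: stack=$ T x z z x  input=x z z x x $  — match x
step 4: stack=$ T x z z  input=z z x x $  — match z
step 5: stack=$ T x z  input=z x x $  — match z
step 6: stack=$ T x  input=x x $  — match x
step 7: stack=$ T  input=x $  — expand T -> x S'
step 8: stack=$ S' x  input=x $  — match x
Stack after step 8: $ S' (top = S').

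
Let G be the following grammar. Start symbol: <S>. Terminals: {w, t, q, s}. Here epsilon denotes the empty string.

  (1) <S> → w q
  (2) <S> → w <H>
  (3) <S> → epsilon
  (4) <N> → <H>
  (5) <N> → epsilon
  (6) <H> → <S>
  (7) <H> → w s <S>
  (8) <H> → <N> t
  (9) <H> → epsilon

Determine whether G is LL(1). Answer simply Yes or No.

No

FIRST(<S>) = {epsilon, w}
FIRST(<N>) = {epsilon, t, w}
FIRST(<H>) = {epsilon, t, w}
FOLLOW(<S>) = {$, t}
FOLLOW(<N>) = {t}
FOLLOW(<H>) = {$, t}
Cell M[<H>, $] receives both <H> → <S> and <H> → epsilon — the grammar is not LL(1).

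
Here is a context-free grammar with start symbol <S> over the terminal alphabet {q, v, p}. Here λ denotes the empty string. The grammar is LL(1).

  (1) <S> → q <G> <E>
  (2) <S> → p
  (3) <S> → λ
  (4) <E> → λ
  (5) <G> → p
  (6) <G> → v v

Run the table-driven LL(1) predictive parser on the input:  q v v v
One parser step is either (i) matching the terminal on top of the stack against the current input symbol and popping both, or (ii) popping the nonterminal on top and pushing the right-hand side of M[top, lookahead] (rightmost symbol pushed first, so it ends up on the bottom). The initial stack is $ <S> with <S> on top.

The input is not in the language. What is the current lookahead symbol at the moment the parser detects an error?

     Stack        Input      Action
  1  $ <S>        q v v v $  expand <S> → q <G> <E>
  2  $ <E> <G> q  q v v v $  match q
  3  $ <E> <G>    v v v $    expand <G> → v v
  4  $ <E> v v    v v v $    match v
  5  $ <E> v      v v $      match v
  6  $ <E>        v $        error: M[<E>, v] is empty

v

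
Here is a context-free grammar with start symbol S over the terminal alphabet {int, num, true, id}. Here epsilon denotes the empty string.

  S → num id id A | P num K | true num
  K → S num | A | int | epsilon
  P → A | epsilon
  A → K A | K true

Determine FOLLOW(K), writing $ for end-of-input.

{$, int, num, true}

FIRST(S): from S→num id id A we get {num}; from S→P num K we get {int, num, true}; from S→true num we get {true}. So FIRST(S) = {int, num, true}.
FIRST(K): from K→S num we get {int, num, true}; from K→A we get {int, num, true}; from K→int we get {int}; from K→epsilon we get {epsilon}. So FIRST(K) = {epsilon, int, num, true}.
FIRST(A): from A→K A we get {int, num, true}; from A→K true we get {int, num, true}. So FIRST(A) = {int, num, true}.
FIRST(P): from P→A we get {int, num, true}; from P→epsilon we get {epsilon}. So FIRST(P) = {epsilon, int, num, true}.
FOLLOW(S) includes $ since S is the start symbol.
FOLLOW(S): in K→S num, S is followed by num with FIRST {num}. Thus FOLLOW(S) = {$, num}.
FOLLOW(K): in S→P num K, the suffix after K is empty, so FOLLOW(K) ⊇ FOLLOW(S) = {$, num}; in A→K A, K is followed by A with FIRST {int, num, true}; in A→K true, K is followed by true with FIRST {true}. Thus FOLLOW(K) = {$, int, num, true}.
FOLLOW(P): in S→P num K, P is followed by num K with FIRST {num}. Thus FOLLOW(P) = {num}.
FOLLOW(A): in S→num id id A, the suffix after A is empty, so FOLLOW(A) ⊇ FOLLOW(S) = {$, num}; in K→A, the suffix after A is empty, so FOLLOW(A) ⊇ FOLLOW(K) = {$, int, num, true}; in P→A, the suffix after A is empty, so FOLLOW(A) ⊇ FOLLOW(P) = {num}; in A→K A, the suffix after A is empty (adds nothing new). Thus FOLLOW(A) = {$, int, num, true}.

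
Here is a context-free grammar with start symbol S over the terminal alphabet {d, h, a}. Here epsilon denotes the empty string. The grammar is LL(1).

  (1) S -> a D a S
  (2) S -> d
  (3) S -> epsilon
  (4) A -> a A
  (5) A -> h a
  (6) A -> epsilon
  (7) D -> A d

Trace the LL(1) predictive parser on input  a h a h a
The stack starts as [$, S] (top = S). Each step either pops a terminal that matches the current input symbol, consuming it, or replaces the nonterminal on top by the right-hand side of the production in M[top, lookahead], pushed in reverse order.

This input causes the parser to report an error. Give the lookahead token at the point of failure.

h

step 1: stack=$ S  input=a h a h a $  — expand S -> a D a S
step 2: stack=$ S a D a  input=a h a h a $  — match a
step 3: stack=$ S a D  input=h a h a $  — expand D -> A d
step 4: stack=$ S a d A  input=h a h a $  — expand A -> h a
step 5: stack=$ S a d a h  input=h a h a $  — match h
step 6: stack=$ S a d a  input=a h a $  — match a
step 7: stack=$ S a d  input=h a $  — error: top is terminal d but lookahead is h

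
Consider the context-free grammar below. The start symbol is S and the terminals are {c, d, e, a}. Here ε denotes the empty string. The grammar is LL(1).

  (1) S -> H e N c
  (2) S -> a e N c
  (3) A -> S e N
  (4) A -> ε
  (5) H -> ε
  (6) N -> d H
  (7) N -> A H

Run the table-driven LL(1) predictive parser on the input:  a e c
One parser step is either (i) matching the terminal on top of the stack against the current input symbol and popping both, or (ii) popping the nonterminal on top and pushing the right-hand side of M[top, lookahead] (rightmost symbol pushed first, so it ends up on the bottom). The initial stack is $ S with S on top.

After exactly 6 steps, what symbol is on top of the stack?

     Stack      Input    Action
  1  $ S        a e c $  expand S -> a e N c
  2  $ c N e a  a e c $  match a
  3  $ c N e    e c $    match e
  4  $ c N      c $      expand N -> A H
  5  $ c H A    c $      expand A -> ε
  6  $ c H      c $      expand H -> ε
Stack after step 6: $ c (top = c).

c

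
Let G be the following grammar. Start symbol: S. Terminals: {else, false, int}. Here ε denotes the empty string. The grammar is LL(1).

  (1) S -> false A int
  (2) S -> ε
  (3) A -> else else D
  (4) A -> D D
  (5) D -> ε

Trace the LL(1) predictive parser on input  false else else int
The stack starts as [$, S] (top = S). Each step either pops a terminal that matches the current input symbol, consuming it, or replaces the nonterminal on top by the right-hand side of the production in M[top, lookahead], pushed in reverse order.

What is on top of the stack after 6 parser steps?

step 1: stack=$ S  input=false else else int $  — expand S -> false A int
step 2: stack=$ int A false  input=false else else int $  — match false
step 3: stack=$ int A  input=else else int $  — expand A -> else else D
step 4: stack=$ int D else else  input=else else int $  — match else
step 5: stack=$ int D else  input=else int $  — match else
step 6: stack=$ int D  input=int $  — expand D -> ε
Stack after step 6: $ int (top = int).

int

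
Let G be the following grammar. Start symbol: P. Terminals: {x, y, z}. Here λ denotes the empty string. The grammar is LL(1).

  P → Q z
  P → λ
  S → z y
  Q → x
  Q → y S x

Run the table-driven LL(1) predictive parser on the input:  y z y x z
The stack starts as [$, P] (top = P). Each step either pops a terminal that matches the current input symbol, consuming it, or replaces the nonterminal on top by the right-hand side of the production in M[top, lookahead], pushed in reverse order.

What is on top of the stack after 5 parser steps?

     Stack      Input        Action
  1  $ P        y z y x z $  expand P → Q z
  2  $ z Q      y z y x z $  expand Q → y S x
  3  $ z x S y  y z y x z $  match y
  4  $ z x S    z y x z $    expand S → z y
  5  $ z x y z  z y x z $    match z
Stack after step 5: $ z x y (top = y).

y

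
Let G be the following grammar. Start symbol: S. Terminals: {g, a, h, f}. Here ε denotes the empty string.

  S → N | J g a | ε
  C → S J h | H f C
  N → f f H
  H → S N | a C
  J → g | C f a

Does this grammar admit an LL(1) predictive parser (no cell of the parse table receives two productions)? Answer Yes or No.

FIRST(S) = {ε, a, f, g}
FIRST(C) = {a, f, g}
FIRST(N) = {f}
FIRST(H) = {a, f, g}
FIRST(J) = {a, f, g}
FOLLOW(S) = {$, a, f, g}
FOLLOW(C) = {$, a, f, g}
FOLLOW(N) = {$, a, f, g}
FOLLOW(H) = {$, a, f, g}
FOLLOW(J) = {g, h}
Cell M[C, a] receives both C → S J h and C → H f C — the grammar is not LL(1).

No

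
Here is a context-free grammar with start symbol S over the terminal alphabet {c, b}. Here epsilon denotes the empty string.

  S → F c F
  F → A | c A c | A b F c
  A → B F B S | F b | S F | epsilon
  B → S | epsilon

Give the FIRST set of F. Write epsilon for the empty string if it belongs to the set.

{epsilon, b, c}

FIRST(S): from S→F c F we get {b, c}. So FIRST(S) = {b, c}.
FIRST(B): from B→S we get {b, c}; from B→epsilon we get {epsilon}. So FIRST(B) = {epsilon, b, c}.
FIRST(F): from F→A we get {epsilon, b, c}; from F→c A c we get {c}; from F→A b F c we get {b, c}. So FIRST(F) = {epsilon, b, c}.
FIRST(A): from A→B F B S we get {b, c}; from A→F b we get {b, c}; from A→S F we get {b, c}; from A→epsilon we get {epsilon}. So FIRST(A) = {epsilon, b, c}.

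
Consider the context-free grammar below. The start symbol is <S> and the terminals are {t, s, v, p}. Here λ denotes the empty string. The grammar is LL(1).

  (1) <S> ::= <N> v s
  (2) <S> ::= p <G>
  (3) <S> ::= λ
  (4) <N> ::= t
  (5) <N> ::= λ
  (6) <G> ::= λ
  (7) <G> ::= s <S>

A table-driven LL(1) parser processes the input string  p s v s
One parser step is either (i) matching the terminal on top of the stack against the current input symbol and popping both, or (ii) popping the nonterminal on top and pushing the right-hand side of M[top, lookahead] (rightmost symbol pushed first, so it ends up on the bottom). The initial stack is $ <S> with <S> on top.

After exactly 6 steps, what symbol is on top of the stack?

     Stack      Input      Action
  1  $ <S>      p s v s $  expand <S> ::= p <G>
  2  $ <G> p    p s v s $  match p
  3  $ <G>      s v s $    expand <G> ::= s <S>
  4  $ <S> s    s v s $    match s
  5  $ <S>      v s $      expand <S> ::= <N> v s
  6  $ s v <N>  v s $      expand <N> ::= λ
Stack after step 6: $ s v (top = v).

v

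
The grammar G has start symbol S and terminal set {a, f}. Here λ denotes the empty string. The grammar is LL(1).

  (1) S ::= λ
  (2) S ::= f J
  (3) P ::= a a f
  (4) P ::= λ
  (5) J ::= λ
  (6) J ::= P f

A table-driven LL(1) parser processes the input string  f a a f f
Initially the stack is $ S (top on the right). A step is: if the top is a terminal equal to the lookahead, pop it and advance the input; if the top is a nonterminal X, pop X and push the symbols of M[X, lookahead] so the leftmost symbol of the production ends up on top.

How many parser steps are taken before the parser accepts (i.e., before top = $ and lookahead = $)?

8

step 1: stack=$ S  input=f a a f f $  — expand S ::= f J
step 2: stack=$ J f  input=f a a f f $  — match f
step 3: stack=$ J  input=a a f f $  — expand J ::= P f
step 4: stack=$ f P  input=a a f f $  — expand P ::= a a f
step 5: stack=$ f f a a  input=a a f f $  — match a
step 6: stack=$ f f a  input=a f f $  — match a
step 7: stack=$ f f  input=f f $  — match f
step 8: stack=$ f  input=f $  — match f
Accept reached after 8 steps.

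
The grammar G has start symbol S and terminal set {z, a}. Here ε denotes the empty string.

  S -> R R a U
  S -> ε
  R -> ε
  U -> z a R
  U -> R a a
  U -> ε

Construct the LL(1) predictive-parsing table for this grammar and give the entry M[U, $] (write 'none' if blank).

U -> ε

FIRST(R) = {ε}
FIRST(S) = {ε, a}  (via R R a U)
FIRST(U) = {ε, a, z}  (via R a a)
FOLLOW(S) includes $ since S is the start symbol.
FOLLOW(S): S appears on no right-hand side. Thus FOLLOW(S) = {$}.
FOLLOW(U): in S->R R a U, the suffix after U is empty, so FOLLOW(U) ⊇ FOLLOW(S) = {$}. Thus FOLLOW(U) = {$}.
For U -> z a R: FIRST(z a R) = {z}, so it goes in M[U, t] for t ∈ {z}.
For U -> R a a: FIRST(R a a) = {a}, so it goes in M[U, t] for t ∈ {a}.
For U -> ε: FIRST(ε) = {ε}, so it goes in M[U, t] for t ∈ {}; since ε ∈ FIRST, also for every t ∈ FOLLOW(U) = {$}.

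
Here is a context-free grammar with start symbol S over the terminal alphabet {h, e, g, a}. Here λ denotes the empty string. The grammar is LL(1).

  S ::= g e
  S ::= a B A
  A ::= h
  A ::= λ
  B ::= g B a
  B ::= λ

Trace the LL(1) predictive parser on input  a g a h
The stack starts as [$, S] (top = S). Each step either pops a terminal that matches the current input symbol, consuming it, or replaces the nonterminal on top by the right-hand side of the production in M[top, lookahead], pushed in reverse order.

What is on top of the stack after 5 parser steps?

step 1: stack=$ S  input=a g a h $  — expand S ::= a B A
step 2: stack=$ A B a  input=a g a h $  — match a
step 3: stack=$ A B  input=g a h $  — expand B ::= g B a
step 4: stack=$ A a B g  input=g a h $  — match g
step 5: stack=$ A a B  input=a h $  — expand B ::= λ
Stack after step 5: $ A a (top = a).

a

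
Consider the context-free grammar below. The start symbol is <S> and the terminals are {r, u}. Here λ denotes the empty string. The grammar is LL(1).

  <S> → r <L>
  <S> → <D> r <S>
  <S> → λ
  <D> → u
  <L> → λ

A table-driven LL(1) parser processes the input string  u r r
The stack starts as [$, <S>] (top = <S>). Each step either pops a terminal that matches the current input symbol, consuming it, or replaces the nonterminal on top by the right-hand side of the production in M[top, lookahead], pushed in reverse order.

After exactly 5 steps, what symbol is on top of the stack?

r

step 1: stack=$ <S>  input=u r r $  — expand <S> → <D> r <S>
step 2: stack=$ <S> r <D>  input=u r r $  — expand <D> → u
step 3: stack=$ <S> r u  input=u r r $  — match u
step 4: stack=$ <S> r  input=r r $  — match r
step 5: stack=$ <S>  input=r $  — expand <S> → r <L>
Stack after step 5: $ <L> r (top = r).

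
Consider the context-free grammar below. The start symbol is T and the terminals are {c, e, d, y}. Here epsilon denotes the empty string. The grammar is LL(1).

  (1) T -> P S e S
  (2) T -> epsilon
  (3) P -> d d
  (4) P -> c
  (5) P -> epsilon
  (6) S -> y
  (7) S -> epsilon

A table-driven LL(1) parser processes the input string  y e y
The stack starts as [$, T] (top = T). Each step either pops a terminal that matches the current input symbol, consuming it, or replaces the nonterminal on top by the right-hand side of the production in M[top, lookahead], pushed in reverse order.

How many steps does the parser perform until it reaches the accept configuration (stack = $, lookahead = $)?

step 1: stack=$ T  input=y e y $  — expand T -> P S e S
step 2: stack=$ S e S P  input=y e y $  — expand P -> epsilon
step 3: stack=$ S e S  input=y e y $  — expand S -> y
step 4: stack=$ S e y  input=y e y $  — match y
step 5: stack=$ S e  input=e y $  — match e
step 6: stack=$ S  input=y $  — expand S -> y
step 7: stack=$ y  input=y $  — match y
Accept reached after 7 steps.

7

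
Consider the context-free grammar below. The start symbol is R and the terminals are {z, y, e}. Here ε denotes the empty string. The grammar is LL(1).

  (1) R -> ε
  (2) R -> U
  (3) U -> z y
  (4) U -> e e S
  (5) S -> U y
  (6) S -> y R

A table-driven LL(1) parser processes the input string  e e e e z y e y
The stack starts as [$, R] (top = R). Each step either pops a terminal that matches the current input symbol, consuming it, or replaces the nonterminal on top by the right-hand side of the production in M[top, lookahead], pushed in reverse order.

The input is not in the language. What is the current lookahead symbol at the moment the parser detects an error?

step 1: stack=$ R  input=e e e e z y e y $  — expand R -> U
step 2: stack=$ U  input=e e e e z y e y $  — expand U -> e e S
step 3: stack=$ S e e  input=e e e e z y e y $  — match e
step 4: stack=$ S e  input=e e e z y e y $  — match e
step 5: stack=$ S  input=e e z y e y $  — expand S -> U y
step 6: stack=$ y U  input=e e z y e y $  — expand U -> e e S
step 7: stack=$ y S e e  input=e e z y e y $  — match e
step 8: stack=$ y S e  input=e z y e y $  — match e
step 9: stack=$ y S  input=z y e y $  — expand S -> U y
step 10: stack=$ y y U  input=z y e y $  — expand U -> z y
step 11: stack=$ y y y z  input=z y e y $  — match z
step 12: stack=$ y y y  input=y e y $  — match y
step 13: stack=$ y y  input=e y $  — error: top is terminal y but lookahead is e

e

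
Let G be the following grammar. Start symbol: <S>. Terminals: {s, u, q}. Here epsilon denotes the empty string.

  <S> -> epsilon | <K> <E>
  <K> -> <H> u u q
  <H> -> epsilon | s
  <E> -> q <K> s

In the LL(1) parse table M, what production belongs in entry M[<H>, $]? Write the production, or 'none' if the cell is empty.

FIRST(<H>) = {epsilon, s}
FIRST(<E>) = {q}
FIRST(<K>) = {s, u}  (via <H> u u q)
FIRST(<S>) = {epsilon, s, u}  (via <K> <E>)
FOLLOW(<S>) includes $ since <S> is the start symbol.
FOLLOW(<H>): in <K>-><H> u u q, <H> is followed by u u q with FIRST {u}. Thus FOLLOW(<H>) = {u}.
For <H> -> epsilon: FIRST(epsilon) = {epsilon}, so it goes in M[<H>, t] for t ∈ {}; since epsilon ∈ FIRST, also for every t ∈ FOLLOW(<H>) = {u}.
For <H> -> s: FIRST(s) = {s}, so it goes in M[<H>, t] for t ∈ {s}.
None of these place a production in M[<H>, $].

none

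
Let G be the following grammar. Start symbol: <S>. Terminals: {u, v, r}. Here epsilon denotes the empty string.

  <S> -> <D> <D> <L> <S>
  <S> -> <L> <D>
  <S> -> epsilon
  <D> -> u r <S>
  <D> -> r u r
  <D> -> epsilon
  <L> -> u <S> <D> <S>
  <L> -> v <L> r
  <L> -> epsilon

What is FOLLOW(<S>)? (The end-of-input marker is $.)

FIRST(<D>): from <D>->u r <S> we get {u}; from <D>->r u r we get {r}; from <D>->epsilon we get {epsilon}. So FIRST(<D>) = {epsilon, r, u}.
FIRST(<L>): from <L>->u <S> <D> <S> we get {u}; from <L>->v <L> r we get {v}; from <L>->epsilon we get {epsilon}. So FIRST(<L>) = {epsilon, u, v}.
FIRST(<S>): from <S>-><D> <D> <L> <S> we get {epsilon, r, u, v}; from <S>-><L> <D> we get {epsilon, r, u, v}; from <S>->epsilon we get {epsilon}. So FIRST(<S>) = {epsilon, r, u, v}.
FOLLOW(<S>) includes $ since <S> is the start symbol.
FOLLOW(<S>): in <S>-><D> <D> <L> <S>, the suffix after <S> is empty (adds nothing new); in <D>->u r <S>, the suffix after <S> is empty, so FOLLOW(<S>) ⊇ FOLLOW(<D>) = {$, r, u, v}; in <L>->u <S> <D> <S> (occurrence 1), <S> is followed by <D> <S> with FIRST {epsilon, r, u, v}; in <L>->u <S> <D> <S> (occurrence 1), the suffix after <S> is nullable, so FOLLOW(<S>) ⊇ FOLLOW(<L>) = {$, r, u, v}; in <L>->u <S> <D> <S> (occurrence 2), the suffix after <S> is empty, so FOLLOW(<S>) ⊇ FOLLOW(<L>) = {$, r, u, v}. Thus FOLLOW(<S>) = {$, r, u, v}.
FOLLOW(<L>): in <S>-><D> <D> <L> <S>, <L> is followed by <S> with FIRST {epsilon, r, u, v}; in <S>-><D> <D> <L> <S>, the suffix after <L> is nullable, so FOLLOW(<L>) ⊇ FOLLOW(<S>) = {$, r, u, v}; in <S>-><L> <D>, <L> is followed by <D> with FIRST {epsilon, r, u}; in <S>-><L> <D>, the suffix after <L> is nullable, so FOLLOW(<L>) ⊇ FOLLOW(<S>) = {$, r, u, v}; in <L>->v <L> r, <L> is followed by r with FIRST {r}. Thus FOLLOW(<L>) = {$, r, u, v}.
FOLLOW(<D>): in <S>-><D> <D> <L> <S> (occurrence 1), <D> is followed by <D> <L> <S> with FIRST {epsilon, r, u, v}; in <S>-><D> <D> <L> <S> (occurrence 1), the suffix after <D> is nullable, so FOLLOW(<D>) ⊇ FOLLOW(<S>) = {$, r, u, v}; in <S>-><D> <D> <L> <S> (occurrence 2), <D> is followed by <L> <S> with FIRST {epsilon, r, u, v}; in <S>-><D> <D> <L> <S> (occurrence 2), the suffix after <D> is nullable, so FOLLOW(<D>) ⊇ FOLLOW(<S>) = {$, r, u, v}; in <S>-><L> <D>, the suffix after <D> is empty, so FOLLOW(<D>) ⊇ FOLLOW(<S>) = {$, r, u, v}; in <L>->u <S> <D> <S>, <D> is followed by <S> with FIRST {epsilon, r, u, v}; in <L>->u <S> <D> <S>, the suffix after <D> is nullable, so FOLLOW(<D>) ⊇ FOLLOW(<L>) = {$, r, u, v}. Thus FOLLOW(<D>) = {$, r, u, v}.

{$, r, u, v}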